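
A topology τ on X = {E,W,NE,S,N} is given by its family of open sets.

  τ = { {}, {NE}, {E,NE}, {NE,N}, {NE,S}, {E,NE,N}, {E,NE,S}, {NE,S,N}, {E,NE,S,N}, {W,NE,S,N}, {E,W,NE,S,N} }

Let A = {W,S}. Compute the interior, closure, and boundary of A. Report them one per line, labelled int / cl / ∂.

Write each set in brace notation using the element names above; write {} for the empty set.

int(A) = {}
cl(A)  = {W,S}
∂A     = {W,S}

opens ⊆ A: {}; union → int = {}
complement {E,NE,N}; its interior {E,NE,N}; cl(A) = X∖{E,NE,N} = {W,S}
boundary = {W,S} ∖ {} = {W,S}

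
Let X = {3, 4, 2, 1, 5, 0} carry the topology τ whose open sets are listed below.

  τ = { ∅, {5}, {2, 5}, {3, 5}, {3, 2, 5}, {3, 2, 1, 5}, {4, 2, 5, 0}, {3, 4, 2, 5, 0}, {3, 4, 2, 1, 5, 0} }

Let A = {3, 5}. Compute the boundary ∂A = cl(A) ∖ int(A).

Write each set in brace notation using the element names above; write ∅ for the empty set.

{4, 2, 1, 0}

interior: largest open inside A is {3, 5} (from ∅, {5}, {3, 5})
cl via duality: int({4, 2, 1, 0}) = ∅, so X∖∅ = {3, 4, 2, 1, 5, 0}
cl∖int = {4, 2, 1, 0}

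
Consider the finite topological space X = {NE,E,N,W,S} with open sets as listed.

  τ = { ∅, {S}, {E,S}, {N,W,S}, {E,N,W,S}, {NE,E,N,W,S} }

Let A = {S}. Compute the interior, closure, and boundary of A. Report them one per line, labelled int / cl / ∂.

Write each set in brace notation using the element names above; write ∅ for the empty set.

int(A) = {S}
cl(A)  = {NE,E,N,W,S}
∂A     = {NE,E,N,W}

interior: largest open inside A is {S} (from ∅, {S})
cl via duality: int({NE,E,N,W}) = ∅, so X∖∅ = {NE,E,N,W,S}
cl∖int = {NE,E,N,W}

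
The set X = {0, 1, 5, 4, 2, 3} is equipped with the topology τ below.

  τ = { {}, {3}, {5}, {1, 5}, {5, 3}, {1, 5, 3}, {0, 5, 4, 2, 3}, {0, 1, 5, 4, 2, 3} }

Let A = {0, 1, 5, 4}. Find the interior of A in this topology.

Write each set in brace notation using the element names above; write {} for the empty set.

{1, 5}

U open, U⊆A: {}, {5}, {1, 5}. int(A) = ⋃ = {1, 5}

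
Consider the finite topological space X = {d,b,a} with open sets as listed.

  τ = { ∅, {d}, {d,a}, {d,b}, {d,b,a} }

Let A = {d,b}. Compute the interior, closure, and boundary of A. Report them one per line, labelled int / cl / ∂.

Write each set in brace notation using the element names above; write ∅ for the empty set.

open subsets of A: ∅, {d}, {d,b}; so int(A) = {d,b}
closure: X∖int(X∖A) = X∖∅ = {d,b,a}
∂A = {d,b,a} minus {d,b} = {a}

int(A) = {d,b}
cl(A)  = {d,b,a}
∂A     = {a}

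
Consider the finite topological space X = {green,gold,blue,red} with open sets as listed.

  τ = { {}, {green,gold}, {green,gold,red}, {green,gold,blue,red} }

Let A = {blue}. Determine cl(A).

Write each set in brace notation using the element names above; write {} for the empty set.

cl via duality: int({green,gold,red}) = {green,gold,red}, so X∖{green,gold,red} = {blue}

{blue}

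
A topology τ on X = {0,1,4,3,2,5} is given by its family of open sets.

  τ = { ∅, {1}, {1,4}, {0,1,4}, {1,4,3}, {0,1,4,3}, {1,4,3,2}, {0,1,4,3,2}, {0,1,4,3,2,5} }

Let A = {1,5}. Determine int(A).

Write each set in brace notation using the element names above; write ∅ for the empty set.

U open, U⊆A: ∅, {1}. int(A) = ⋃ = {1}

{1}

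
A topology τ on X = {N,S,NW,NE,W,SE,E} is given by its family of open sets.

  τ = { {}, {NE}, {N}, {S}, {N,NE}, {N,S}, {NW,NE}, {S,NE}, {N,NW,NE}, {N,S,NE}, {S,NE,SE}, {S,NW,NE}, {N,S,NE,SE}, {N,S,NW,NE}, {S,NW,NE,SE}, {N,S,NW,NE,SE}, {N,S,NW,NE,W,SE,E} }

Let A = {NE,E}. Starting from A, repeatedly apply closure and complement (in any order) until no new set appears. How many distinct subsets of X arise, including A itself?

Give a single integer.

closure: X∖int(X∖A) = X∖{N,S} = {NW,NE,W,SE,E}
Let k=closure and c=complement:
  1. A     = {NE,E}
  2. kA    = {NW,NE,W,SE,E}
  3. cA    = {N,S,NW,W,SE}
  4. ckA   = {N,S}
  5. kcA   = {N,S,NW,W,SE,E}
  6. kckA  = {N,S,W,SE,E}
  7. ckcA  = {NE}
  8. ckckA = {NW,NE}
— saturated at 8

8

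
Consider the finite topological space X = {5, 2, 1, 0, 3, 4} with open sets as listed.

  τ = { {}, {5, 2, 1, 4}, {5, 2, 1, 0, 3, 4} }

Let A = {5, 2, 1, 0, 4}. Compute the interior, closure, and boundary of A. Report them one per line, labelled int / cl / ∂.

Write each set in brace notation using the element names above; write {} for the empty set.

int(A) = {5, 2, 1, 4}
cl(A)  = {5, 2, 1, 0, 3, 4}
∂A     = {0, 3}

U open, U⊆A: {}, {5, 2, 1, 4}. int(A) = ⋃ = {5, 2, 1, 4}
X∖A={3}, int(X∖A)={}, hence cl(A)={5, 2, 1, 0, 3, 4}
∂A: remove int from cl → {0, 3}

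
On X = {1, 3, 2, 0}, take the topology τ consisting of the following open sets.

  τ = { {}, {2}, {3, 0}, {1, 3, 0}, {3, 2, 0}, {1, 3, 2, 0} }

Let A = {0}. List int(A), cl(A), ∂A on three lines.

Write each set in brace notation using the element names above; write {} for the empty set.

open subsets of A: {}; so int(A) = {}
closure: X∖int(X∖A) = X∖{2} = {1, 3, 0}
∂A = {1, 3, 0} minus {} = {1, 3, 0}

int(A) = {}
cl(A)  = {1, 3, 0}
∂A     = {1, 3, 0}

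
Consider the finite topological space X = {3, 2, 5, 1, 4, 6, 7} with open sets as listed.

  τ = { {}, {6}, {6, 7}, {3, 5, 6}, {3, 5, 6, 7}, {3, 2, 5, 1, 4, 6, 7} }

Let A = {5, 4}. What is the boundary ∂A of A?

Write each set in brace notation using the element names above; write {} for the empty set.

opens ⊆ A: {}; union → int = {}
complement {3, 2, 1, 6, 7}; its interior {6, 7}; cl(A) = X∖{6, 7} = {3, 2, 5, 1, 4}
boundary = {3, 2, 5, 1, 4} ∖ {} = {3, 2, 5, 1, 4}

{3, 2, 5, 1, 4}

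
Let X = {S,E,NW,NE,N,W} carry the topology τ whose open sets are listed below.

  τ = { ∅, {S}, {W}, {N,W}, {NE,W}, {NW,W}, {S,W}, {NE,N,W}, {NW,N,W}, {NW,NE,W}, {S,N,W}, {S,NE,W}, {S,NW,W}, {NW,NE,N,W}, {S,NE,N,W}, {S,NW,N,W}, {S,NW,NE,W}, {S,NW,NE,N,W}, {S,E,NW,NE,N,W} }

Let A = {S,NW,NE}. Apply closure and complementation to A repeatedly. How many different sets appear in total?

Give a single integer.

8

X∖A={E,N,W}, int(X∖A)={N,W}, hence cl(A)={S,E,NW,NE}
Orbit (k=closure, c=complement):
  1. A     = {S,NW,NE}
  2. kA    = {S,E,NW,NE}
  3. cA    = {E,N,W}
  4. ckA   = {N,W}
  5. kcA   = {E,NW,NE,N,W}
  6. ckcA  = {S}
  7. kckcA = {S,E}
  8. ckckcA = {NW,NE,N,W}
(closed under both — stop)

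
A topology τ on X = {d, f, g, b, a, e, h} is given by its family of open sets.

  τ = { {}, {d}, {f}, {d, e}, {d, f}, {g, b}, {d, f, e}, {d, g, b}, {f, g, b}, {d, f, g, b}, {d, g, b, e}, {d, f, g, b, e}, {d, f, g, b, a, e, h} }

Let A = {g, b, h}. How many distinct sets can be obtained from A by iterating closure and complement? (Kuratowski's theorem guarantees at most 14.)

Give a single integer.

6

complement {d, f, a, e}; its interior {d, f, e}; cl(A) = X∖{d, f, e} = {g, b, a, h}
With k = closure, c = complement:
  1. A     = {g, b, h}
  2. kA    = {g, b, a, h}
  3. cA    = {d, f, a, e}
  4. ckA   = {d, f, e}
  5. kcA   = {d, f, a, e, h}
  6. ckcA  = {g, b}
k, c of each give nothing new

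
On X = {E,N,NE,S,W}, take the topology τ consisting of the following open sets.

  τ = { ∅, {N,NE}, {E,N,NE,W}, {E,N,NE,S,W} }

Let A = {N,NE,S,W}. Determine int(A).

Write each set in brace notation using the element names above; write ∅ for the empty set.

open subsets of A: ∅, {N,NE}; so int(A) = {N,NE}

{N,NE}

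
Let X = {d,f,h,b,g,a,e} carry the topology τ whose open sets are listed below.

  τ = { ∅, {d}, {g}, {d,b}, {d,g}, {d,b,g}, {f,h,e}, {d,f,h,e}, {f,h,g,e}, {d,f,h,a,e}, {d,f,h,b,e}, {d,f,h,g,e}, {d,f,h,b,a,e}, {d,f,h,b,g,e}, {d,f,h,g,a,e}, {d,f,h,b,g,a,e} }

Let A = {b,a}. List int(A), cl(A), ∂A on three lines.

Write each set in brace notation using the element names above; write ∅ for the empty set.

int(A) = ∅
cl(A)  = {b,a}
∂A     = {b,a}

U open, U⊆A: ∅. int(A) = ⋃ = ∅
X∖A={d,f,h,g,e}, int(X∖A)={d,f,h,g,e}, hence cl(A)={b,a}
∂A: remove int from cl → {b,a}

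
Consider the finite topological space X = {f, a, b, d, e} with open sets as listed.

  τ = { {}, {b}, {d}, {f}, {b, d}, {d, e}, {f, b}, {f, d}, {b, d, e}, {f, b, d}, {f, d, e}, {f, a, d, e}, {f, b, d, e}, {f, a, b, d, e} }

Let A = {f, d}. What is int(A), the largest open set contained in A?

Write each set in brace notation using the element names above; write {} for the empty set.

opens ⊆ A: {}, {f}, {d}, {f, d}; union → int = {f, d}

{f, d}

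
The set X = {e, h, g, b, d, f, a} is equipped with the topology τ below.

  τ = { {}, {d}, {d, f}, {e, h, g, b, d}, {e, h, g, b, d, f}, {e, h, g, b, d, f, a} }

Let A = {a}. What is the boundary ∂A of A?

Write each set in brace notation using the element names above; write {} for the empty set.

U open, U⊆A: {}. int(A) = ⋃ = {}
X∖A={e, h, g, b, d, f}, int(X∖A)={e, h, g, b, d, f}, hence cl(A)={a}
∂A: remove int from cl → {a}

{a}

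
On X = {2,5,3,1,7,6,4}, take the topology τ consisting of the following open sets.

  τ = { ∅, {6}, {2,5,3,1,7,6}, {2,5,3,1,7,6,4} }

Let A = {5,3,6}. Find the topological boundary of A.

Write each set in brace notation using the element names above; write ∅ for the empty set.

open subsets of A: ∅, {6}; so int(A) = {6}
closure: X∖int(X∖A) = X∖∅ = {2,5,3,1,7,6,4}
∂A = {2,5,3,1,7,6,4} minus {6} = {2,5,3,1,7,4}

{2,5,3,1,7,4}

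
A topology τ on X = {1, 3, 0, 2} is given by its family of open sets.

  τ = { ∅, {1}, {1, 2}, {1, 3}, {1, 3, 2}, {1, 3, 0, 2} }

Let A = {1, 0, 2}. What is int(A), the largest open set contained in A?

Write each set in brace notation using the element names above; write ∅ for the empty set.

U open, U⊆A: ∅, {1}, {1, 2}. int(A) = ⋃ = {1, 2}

{1, 2}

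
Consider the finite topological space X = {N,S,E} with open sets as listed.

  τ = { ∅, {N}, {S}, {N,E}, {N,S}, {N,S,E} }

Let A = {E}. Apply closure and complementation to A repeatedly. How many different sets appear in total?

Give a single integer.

4

closure: X∖int(X∖A) = X∖{N,S} = {E}
Let k=closure and c=complement:
  1. A     = {E}
  2. cA    = {N,S}
  3. kcA   = {N,S,E}
  4. ckcA  = ∅
— saturated at 4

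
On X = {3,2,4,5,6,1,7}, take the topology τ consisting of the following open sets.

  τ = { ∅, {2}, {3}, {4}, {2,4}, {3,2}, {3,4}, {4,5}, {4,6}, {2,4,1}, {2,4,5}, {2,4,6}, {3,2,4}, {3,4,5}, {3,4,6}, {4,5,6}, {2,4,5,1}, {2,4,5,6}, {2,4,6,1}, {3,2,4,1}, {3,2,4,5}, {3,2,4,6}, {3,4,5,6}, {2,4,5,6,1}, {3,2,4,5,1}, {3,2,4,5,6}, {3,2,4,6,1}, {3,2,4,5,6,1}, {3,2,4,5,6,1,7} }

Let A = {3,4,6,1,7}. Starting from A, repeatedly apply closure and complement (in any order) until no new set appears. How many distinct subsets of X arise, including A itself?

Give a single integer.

8

complement {2,5}; its interior {2}; cl(A) = X∖{2} = {3,4,5,6,1,7}
With k = closure, c = complement:
  1. A     = {3,4,6,1,7}
  2. kA    = {3,4,5,6,1,7}
  3. cA    = {2,5}
  4. ckA   = {2}
  5. kcA   = {2,5,1,7}
  6. kckA  = {2,1,7}
  7. ckcA  = {3,4,6}
  8. ckckA = {3,4,5,6}
k, c of each give nothing new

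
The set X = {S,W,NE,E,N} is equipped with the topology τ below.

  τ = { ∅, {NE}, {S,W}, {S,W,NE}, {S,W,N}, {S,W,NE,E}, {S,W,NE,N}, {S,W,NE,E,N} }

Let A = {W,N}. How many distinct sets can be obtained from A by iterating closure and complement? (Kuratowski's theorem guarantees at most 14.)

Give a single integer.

X∖A={S,NE,E}, int(X∖A)={NE}, hence cl(A)={S,W,E,N}
Orbit (k=closure, c=complement):
  1. A     = {W,N}
  2. kA    = {S,W,E,N}
  3. cA    = {S,NE,E}
  4. ckA   = {NE}
  5. kcA   = {S,W,NE,E,N}
  6. kckA  = {NE,E}
  7. ckcA  = ∅
  8. ckckA = {S,W,N}
(closed under both — stop)

8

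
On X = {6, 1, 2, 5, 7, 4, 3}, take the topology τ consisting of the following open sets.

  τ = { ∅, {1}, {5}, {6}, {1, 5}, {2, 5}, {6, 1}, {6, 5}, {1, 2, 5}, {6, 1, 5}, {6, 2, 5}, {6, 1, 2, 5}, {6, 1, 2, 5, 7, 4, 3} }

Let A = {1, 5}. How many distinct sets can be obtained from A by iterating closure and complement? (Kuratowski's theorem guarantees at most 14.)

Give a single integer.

6

cl via duality: int({6, 2, 7, 4, 3}) = {6}, so X∖{6} = {1, 2, 5, 7, 4, 3}
Write k for closure, c for complement:
  1. A     = {1, 5}
  2. kA    = {1, 2, 5, 7, 4, 3}
  3. cA    = {6, 2, 7, 4, 3}
  4. ckA   = {6}
  5. kckA  = {6, 7, 4, 3}
  6. ckckA = {1, 2, 5}
applying k or c yields no new set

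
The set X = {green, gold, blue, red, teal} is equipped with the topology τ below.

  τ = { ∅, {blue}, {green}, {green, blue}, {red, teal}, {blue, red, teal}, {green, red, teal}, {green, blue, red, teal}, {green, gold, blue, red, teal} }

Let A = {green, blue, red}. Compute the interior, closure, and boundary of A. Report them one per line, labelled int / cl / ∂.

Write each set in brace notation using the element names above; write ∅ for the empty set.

int(A) = {green, blue}
cl(A)  = {green, gold, blue, red, teal}
∂A     = {gold, red, teal}

opens ⊆ A: ∅, {green}, {blue}, {green, blue}; union → int = {green, blue}
complement {gold, teal}; its interior ∅; cl(A) = X∖∅ = {green, gold, blue, red, teal}
boundary = {green, gold, blue, red, teal} ∖ {green, blue} = {gold, red, teal}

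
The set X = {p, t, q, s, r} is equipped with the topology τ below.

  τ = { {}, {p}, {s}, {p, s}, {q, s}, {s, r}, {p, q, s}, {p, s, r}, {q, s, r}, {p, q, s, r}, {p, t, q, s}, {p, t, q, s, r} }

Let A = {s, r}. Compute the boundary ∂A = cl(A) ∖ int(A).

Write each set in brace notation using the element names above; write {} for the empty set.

{t, q}

open subsets of A: {}, {s}, {s, r}; so int(A) = {s, r}
closure: X∖int(X∖A) = X∖{p} = {t, q, s, r}
∂A = {t, q, s, r} minus {s, r} = {t, q}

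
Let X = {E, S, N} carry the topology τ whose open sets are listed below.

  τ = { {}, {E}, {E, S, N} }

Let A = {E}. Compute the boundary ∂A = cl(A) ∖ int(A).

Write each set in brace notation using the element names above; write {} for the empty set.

open subsets of A: {}, {E}; so int(A) = {E}
closure: X∖int(X∖A) = X∖{} = {E, S, N}
∂A = {E, S, N} minus {E} = {S, N}

{S, N}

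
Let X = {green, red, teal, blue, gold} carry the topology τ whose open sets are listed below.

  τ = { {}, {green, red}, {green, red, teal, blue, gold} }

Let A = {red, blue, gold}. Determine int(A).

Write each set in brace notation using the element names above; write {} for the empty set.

open subsets of A: {}; so int(A) = {}

{}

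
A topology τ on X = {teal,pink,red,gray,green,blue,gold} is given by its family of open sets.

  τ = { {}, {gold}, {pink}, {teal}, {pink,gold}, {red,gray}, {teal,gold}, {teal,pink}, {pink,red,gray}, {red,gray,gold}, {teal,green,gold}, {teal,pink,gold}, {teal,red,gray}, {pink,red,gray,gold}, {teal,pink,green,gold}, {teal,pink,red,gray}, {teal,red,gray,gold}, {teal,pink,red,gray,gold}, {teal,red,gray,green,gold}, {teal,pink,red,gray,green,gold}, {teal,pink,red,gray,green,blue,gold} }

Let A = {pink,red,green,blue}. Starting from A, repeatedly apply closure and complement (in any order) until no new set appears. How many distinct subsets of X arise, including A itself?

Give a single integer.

complement {teal,gray,gold}; its interior {teal,gold}; cl(A) = X∖{teal,gold} = {pink,red,gray,green,blue}
With k = closure, c = complement:
  1. A     = {pink,red,green,blue}
  2. kA    = {pink,red,gray,green,blue}
  3. cA    = {teal,gray,gold}
  4. ckA   = {teal,gold}
  5. kcA   = {teal,red,gray,green,blue,gold}
  6. kckA  = {teal,green,blue,gold}
  7. ckcA  = {pink}
  8. ckckA = {pink,red,gray}
  9. kckcA = {pink,blue}
  10. kckckA = {pink,red,gray,blue}
  11. ckckcA = {teal,red,gray,green,gold}
  12. ckckckA = {teal,green,gold}
k, c of each give nothing new

12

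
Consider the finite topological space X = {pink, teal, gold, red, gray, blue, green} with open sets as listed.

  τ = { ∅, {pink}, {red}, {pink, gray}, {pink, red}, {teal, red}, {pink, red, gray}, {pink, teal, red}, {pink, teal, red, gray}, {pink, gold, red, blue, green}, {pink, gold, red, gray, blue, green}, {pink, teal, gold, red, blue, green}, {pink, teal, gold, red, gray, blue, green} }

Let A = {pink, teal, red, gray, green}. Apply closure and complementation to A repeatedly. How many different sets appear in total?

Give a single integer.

cl via duality: int({gold, blue}) = ∅, so X∖∅ = {pink, teal, gold, red, gray, blue, green}
Write k for closure, c for complement:
  1. A     = {pink, teal, red, gray, green}
  2. kA    = {pink, teal, gold, red, gray, blue, green}
  3. cA    = {gold, blue}
  4. ckA   = ∅
  5. kcA   = {gold, blue, green}
  6. ckcA  = {pink, teal, red, gray}
applying k or c yields no new set

6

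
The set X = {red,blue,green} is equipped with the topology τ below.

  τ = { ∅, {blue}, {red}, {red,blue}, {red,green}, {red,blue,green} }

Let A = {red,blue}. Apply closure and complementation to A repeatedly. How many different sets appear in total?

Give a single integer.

X∖A={green}, int(X∖A)=∅, hence cl(A)={red,blue,green}
Orbit (k=closure, c=complement):
  1. A     = {red,blue}
  2. kA    = {red,blue,green}
  3. cA    = {green}
  4. ckA   = ∅
(closed under both — stop)

4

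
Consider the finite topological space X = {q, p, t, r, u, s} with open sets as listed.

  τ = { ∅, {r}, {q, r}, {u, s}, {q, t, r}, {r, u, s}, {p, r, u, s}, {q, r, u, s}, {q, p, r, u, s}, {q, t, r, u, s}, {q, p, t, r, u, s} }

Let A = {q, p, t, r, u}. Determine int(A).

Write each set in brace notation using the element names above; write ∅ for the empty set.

open subsets of A: ∅, {r}, {q, r}, {q, t, r}; so int(A) = {q, t, r}

{q, t, r}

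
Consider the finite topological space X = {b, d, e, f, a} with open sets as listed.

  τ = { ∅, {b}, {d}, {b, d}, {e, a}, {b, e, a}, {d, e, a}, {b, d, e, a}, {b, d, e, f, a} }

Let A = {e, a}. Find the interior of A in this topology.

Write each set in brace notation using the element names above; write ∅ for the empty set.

{e, a}

open subsets of A: ∅, {e, a}; so int(A) = {e, a}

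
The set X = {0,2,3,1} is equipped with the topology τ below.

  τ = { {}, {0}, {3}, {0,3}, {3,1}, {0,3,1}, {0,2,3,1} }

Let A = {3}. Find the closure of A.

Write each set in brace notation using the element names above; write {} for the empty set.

complement {0,2,1}; its interior {0}; cl(A) = X∖{0} = {2,3,1}

{2,3,1}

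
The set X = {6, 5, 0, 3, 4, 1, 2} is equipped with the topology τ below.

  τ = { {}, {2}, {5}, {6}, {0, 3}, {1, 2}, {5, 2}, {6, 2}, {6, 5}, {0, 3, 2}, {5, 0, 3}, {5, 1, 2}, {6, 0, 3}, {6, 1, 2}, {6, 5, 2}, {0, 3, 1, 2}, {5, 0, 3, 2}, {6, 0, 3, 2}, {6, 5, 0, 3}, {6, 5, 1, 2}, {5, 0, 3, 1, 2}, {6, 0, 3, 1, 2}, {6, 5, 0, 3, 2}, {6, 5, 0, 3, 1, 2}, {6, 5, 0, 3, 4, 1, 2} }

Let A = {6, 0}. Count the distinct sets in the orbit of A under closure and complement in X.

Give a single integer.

X∖A={5, 3, 4, 1, 2}, int(X∖A)={5, 1, 2}, hence cl(A)={6, 0, 3, 4}
Orbit (k=closure, c=complement):
  1. A     = {6, 0}
  2. kA    = {6, 0, 3, 4}
  3. cA    = {5, 3, 4, 1, 2}
  4. ckA   = {5, 1, 2}
  5. kcA   = {5, 0, 3, 4, 1, 2}
  6. kckA  = {5, 4, 1, 2}
  7. ckcA  = {6}
  8. ckckA = {6, 0, 3}
  9. kckcA = {6, 4}
  10. ckckcA = {5, 0, 3, 1, 2}
(closed under both — stop)

10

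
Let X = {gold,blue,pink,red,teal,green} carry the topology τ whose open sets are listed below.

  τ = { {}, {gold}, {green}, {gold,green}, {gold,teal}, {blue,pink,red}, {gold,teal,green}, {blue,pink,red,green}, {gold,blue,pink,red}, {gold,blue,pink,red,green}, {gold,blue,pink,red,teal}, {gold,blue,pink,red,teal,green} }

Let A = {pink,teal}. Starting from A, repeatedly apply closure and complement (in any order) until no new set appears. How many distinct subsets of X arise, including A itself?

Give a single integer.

complement {gold,blue,red,green}; its interior {gold,green}; cl(A) = X∖{gold,green} = {blue,pink,red,teal}
With k = closure, c = complement:
  1. A     = {pink,teal}
  2. kA    = {blue,pink,red,teal}
  3. cA    = {gold,blue,red,green}
  4. ckA   = {gold,green}
  5. kcA   = {gold,blue,pink,red,teal,green}
  6. kckA  = {gold,teal,green}
  7. ckcA  = {}
  8. ckckA = {blue,pink,red}
k, c of each give nothing new

8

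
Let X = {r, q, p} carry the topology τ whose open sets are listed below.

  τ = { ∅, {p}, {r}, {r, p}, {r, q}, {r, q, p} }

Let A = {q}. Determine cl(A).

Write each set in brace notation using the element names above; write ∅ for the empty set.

{q}

complement {r, p}; its interior {r, p}; cl(A) = X∖{r, p} = {q}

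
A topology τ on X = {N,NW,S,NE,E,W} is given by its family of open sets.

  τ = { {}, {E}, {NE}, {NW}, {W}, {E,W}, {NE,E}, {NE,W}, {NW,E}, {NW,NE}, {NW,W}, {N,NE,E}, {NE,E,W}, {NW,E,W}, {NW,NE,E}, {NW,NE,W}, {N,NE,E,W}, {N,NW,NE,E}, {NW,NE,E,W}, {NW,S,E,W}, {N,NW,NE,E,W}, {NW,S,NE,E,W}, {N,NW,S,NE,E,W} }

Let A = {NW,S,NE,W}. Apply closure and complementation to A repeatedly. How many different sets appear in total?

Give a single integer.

6

cl via duality: int({N,E}) = {E}, so X∖{E} = {N,NW,S,NE,W}
Write k for closure, c for complement:
  1. A     = {NW,S,NE,W}
  2. kA    = {N,NW,S,NE,W}
  3. cA    = {N,E}
  4. ckA   = {E}
  5. kcA   = {N,S,E}
  6. ckcA  = {NW,NE,W}
applying k or c yields no new set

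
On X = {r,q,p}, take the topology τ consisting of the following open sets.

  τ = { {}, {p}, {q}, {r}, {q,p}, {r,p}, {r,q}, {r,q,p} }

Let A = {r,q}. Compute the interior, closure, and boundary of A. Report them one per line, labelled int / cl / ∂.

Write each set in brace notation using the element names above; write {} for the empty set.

open subsets of A: {}, {q}, {r}, {r,q}; so int(A) = {r,q}
closure: X∖int(X∖A) = X∖{p} = {r,q}
∂A = {r,q} minus {r,q} = {}

int(A) = {r,q}
cl(A)  = {r,q}
∂A     = {}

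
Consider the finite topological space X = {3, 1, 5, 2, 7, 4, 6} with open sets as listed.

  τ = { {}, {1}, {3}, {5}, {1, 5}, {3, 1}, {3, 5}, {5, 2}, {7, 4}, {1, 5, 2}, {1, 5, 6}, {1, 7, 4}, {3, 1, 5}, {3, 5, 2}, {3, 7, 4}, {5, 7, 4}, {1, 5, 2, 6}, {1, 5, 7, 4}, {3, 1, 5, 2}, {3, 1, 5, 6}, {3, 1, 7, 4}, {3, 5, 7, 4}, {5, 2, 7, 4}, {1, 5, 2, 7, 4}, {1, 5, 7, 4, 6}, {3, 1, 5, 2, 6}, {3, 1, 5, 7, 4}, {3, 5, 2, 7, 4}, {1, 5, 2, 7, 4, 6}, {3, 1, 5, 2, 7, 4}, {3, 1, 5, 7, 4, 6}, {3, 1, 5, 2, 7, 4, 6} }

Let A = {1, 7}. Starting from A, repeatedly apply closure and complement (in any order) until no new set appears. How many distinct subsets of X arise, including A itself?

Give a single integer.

10

cl via duality: int({3, 5, 2, 4, 6}) = {3, 5, 2}, so X∖{3, 5, 2} = {1, 7, 4, 6}
Write k for closure, c for complement:
  1. A     = {1, 7}
  2. kA    = {1, 7, 4, 6}
  3. cA    = {3, 5, 2, 4, 6}
  4. ckA   = {3, 5, 2}
  5. kcA   = {3, 5, 2, 7, 4, 6}
  6. kckA  = {3, 5, 2, 6}
  7. ckcA  = {1}
  8. ckckA = {1, 7, 4}
  9. kckcA = {1, 6}
  10. ckckcA = {3, 5, 2, 7, 4}
applying k or c yields no new set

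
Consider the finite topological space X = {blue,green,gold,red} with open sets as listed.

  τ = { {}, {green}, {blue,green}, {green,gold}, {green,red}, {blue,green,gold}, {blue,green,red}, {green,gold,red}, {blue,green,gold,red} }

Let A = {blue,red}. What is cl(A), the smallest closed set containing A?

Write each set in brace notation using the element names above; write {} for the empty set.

X∖A={green,gold}, int(X∖A)={green,gold}, hence cl(A)={blue,red}

{blue,red}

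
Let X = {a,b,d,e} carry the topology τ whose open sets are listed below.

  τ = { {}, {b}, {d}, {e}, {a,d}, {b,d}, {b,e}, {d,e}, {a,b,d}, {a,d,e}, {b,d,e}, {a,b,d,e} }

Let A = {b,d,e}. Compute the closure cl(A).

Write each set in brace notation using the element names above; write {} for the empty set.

cl via duality: int({a}) = {}, so X∖{} = {a,b,d,e}

{a,b,d,e}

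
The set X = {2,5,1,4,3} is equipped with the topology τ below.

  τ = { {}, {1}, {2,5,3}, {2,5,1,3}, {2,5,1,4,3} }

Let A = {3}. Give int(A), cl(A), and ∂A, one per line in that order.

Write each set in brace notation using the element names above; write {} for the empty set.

int(A) = {}
cl(A)  = {2,5,4,3}
∂A     = {2,5,4,3}

opens ⊆ A: {}; union → int = {}
complement {2,5,1,4}; its interior {1}; cl(A) = X∖{1} = {2,5,4,3}
boundary = {2,5,4,3} ∖ {} = {2,5,4,3}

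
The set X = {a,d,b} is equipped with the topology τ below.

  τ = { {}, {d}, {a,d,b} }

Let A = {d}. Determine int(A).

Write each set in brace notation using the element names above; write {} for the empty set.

interior: largest open inside A is {d} (from {}, {d})

{d}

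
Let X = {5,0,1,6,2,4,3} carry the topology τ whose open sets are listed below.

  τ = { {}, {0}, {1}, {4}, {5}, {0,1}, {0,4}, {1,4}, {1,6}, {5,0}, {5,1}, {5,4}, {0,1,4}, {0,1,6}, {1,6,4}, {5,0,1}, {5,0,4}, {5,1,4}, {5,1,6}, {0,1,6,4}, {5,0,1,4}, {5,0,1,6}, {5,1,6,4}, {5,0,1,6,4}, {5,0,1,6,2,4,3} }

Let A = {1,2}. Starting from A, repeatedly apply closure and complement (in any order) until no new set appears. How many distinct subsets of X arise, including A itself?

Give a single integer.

complement {5,0,6,4,3}; its interior {5,0,4}; cl(A) = X∖{5,0,4} = {1,6,2,3}
With k = closure, c = complement:
  1. A     = {1,2}
  2. kA    = {1,6,2,3}
  3. cA    = {5,0,6,4,3}
  4. ckA   = {5,0,4}
  5. kcA   = {5,0,6,2,4,3}
  6. kckA  = {5,0,2,4,3}
  7. ckcA  = {1}
  8. ckckA = {1,6}
k, c of each give nothing new

8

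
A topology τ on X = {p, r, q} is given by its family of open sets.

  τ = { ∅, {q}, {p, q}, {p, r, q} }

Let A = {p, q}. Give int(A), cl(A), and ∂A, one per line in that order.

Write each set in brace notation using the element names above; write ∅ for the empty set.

open subsets of A: ∅, {q}, {p, q}; so int(A) = {p, q}
closure: X∖int(X∖A) = X∖∅ = {p, r, q}
∂A = {p, r, q} minus {p, q} = {r}

int(A) = {p, q}
cl(A)  = {p, r, q}
∂A     = {r}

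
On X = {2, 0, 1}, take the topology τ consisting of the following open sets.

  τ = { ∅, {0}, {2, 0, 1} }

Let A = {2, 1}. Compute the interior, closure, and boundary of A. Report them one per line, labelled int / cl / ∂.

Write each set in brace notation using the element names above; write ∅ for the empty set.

interior: largest open inside A is ∅ (from ∅)
cl via duality: int({0}) = {0}, so X∖{0} = {2, 1}
cl∖int = {2, 1}

int(A) = ∅
cl(A)  = {2, 1}
∂A     = {2, 1}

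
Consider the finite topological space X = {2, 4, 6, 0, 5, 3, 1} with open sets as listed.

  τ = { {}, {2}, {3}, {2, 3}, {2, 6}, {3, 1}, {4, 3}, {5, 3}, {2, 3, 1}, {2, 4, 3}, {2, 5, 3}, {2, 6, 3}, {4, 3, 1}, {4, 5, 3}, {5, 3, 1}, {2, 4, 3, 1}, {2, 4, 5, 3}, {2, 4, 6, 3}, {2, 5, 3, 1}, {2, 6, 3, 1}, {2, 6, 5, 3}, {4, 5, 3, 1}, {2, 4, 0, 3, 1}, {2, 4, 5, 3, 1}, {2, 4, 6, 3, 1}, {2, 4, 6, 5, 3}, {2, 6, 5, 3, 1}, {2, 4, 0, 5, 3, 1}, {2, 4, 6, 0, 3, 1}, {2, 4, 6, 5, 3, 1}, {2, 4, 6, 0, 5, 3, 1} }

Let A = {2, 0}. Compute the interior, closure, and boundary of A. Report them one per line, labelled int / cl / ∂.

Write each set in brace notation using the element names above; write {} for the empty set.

int(A) = {2}
cl(A)  = {2, 6, 0}
∂A     = {6, 0}

U open, U⊆A: {}, {2}. int(A) = ⋃ = {2}
X∖A={4, 6, 5, 3, 1}, int(X∖A)={4, 5, 3, 1}, hence cl(A)={2, 6, 0}
∂A: remove int from cl → {6, 0}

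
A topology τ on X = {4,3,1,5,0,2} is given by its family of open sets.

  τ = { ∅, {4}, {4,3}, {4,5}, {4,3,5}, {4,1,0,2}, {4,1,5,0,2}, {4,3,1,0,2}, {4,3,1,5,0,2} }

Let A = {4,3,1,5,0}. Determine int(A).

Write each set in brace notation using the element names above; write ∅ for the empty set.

open subsets of A: ∅, {4}, {4,3}, {4,5}, {4,3,5}; so int(A) = {4,3,5}

{4,3,5}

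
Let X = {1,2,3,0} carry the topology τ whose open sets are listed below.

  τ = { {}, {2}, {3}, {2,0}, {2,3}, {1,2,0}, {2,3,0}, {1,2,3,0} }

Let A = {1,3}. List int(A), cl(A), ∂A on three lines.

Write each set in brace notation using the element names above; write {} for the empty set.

int(A) = {3}
cl(A)  = {1,3}
∂A     = {1}

open subsets of A: {}, {3}; so int(A) = {3}
closure: X∖int(X∖A) = X∖{2,0} = {1,3}
∂A = {1,3} minus {3} = {1}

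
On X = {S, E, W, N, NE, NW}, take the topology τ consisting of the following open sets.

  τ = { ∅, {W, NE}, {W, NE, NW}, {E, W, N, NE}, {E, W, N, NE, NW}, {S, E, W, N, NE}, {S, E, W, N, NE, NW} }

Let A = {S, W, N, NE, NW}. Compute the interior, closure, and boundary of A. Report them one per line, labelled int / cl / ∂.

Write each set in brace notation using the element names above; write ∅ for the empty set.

int(A) = {W, NE, NW}
cl(A)  = {S, E, W, N, NE, NW}
∂A     = {S, E, N}

U open, U⊆A: ∅, {W, NE}, {W, NE, NW}. int(A) = ⋃ = {W, NE, NW}
X∖A={E}, int(X∖A)=∅, hence cl(A)={S, E, W, N, NE, NW}
∂A: remove int from cl → {S, E, N}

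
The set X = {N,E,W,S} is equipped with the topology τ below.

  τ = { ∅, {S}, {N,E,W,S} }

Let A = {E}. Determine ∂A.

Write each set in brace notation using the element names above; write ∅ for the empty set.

{N,E,W}

opens ⊆ A: ∅; union → int = ∅
complement {N,W,S}; its interior {S}; cl(A) = X∖{S} = {N,E,W}
boundary = {N,E,W} ∖ ∅ = {N,E,W}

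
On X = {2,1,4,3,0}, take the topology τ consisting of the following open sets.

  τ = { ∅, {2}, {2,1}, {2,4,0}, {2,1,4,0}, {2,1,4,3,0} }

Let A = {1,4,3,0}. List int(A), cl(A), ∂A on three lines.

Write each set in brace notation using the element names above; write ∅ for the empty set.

opens ⊆ A: ∅; union → int = ∅
complement {2}; its interior {2}; cl(A) = X∖{2} = {1,4,3,0}
boundary = {1,4,3,0} ∖ ∅ = {1,4,3,0}

int(A) = ∅
cl(A)  = {1,4,3,0}
∂A     = {1,4,3,0}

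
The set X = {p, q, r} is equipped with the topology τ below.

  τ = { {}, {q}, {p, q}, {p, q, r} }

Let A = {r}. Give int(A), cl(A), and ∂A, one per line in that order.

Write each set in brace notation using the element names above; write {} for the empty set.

open subsets of A: {}; so int(A) = {}
closure: X∖int(X∖A) = X∖{p, q} = {r}
∂A = {r} minus {} = {r}

int(A) = {}
cl(A)  = {r}
∂A     = {r}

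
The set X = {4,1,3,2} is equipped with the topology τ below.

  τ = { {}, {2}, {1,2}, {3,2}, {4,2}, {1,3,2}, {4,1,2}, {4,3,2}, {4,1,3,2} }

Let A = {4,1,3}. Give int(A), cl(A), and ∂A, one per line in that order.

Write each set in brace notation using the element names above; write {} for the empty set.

int(A) = {}
cl(A)  = {4,1,3}
∂A     = {4,1,3}

U open, U⊆A: {}. int(A) = ⋃ = {}
X∖A={2}, int(X∖A)={2}, hence cl(A)={4,1,3}
∂A: remove int from cl → {4,1,3}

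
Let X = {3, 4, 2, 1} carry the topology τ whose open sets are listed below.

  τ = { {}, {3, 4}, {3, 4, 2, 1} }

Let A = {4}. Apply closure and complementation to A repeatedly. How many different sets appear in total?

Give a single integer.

4

cl via duality: int({3, 2, 1}) = {}, so X∖{} = {3, 4, 2, 1}
Write k for closure, c for complement:
  1. A     = {4}
  2. kA    = {3, 4, 2, 1}
  3. cA    = {3, 2, 1}
  4. ckA   = {}
applying k or c yields no new set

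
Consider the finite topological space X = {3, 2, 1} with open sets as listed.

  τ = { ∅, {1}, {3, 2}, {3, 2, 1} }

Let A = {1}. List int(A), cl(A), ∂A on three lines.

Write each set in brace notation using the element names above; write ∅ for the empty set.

int(A) = {1}
cl(A)  = {1}
∂A     = ∅

open subsets of A: ∅, {1}; so int(A) = {1}
closure: X∖int(X∖A) = X∖{3, 2} = {1}
∂A = {1} minus {1} = ∅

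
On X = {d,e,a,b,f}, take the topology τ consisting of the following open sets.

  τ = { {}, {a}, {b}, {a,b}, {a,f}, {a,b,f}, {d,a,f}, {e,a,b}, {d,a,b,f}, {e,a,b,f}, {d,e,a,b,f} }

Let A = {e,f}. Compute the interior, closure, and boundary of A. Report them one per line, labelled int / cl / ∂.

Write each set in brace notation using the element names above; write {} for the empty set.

interior: largest open inside A is {} (from {})
cl via duality: int({d,a,b}) = {a,b}, so X∖{a,b} = {d,e,f}
cl∖int = {d,e,f}

int(A) = {}
cl(A)  = {d,e,f}
∂A     = {d,e,f}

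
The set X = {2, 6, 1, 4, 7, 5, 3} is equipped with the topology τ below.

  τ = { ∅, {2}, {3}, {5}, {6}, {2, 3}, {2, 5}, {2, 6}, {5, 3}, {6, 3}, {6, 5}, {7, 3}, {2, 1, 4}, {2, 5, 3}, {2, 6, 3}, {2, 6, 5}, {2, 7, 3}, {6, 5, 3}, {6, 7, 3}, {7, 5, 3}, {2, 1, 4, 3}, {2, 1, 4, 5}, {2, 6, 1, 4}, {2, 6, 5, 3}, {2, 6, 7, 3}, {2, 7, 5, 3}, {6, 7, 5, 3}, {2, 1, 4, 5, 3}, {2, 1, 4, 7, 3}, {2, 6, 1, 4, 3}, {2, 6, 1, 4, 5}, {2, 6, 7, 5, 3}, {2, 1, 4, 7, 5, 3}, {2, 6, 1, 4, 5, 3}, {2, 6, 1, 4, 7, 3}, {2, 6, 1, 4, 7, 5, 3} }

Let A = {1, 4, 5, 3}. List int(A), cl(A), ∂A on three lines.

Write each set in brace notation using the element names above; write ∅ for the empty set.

U open, U⊆A: ∅, {3}, {5}, {5, 3}. int(A) = ⋃ = {5, 3}
X∖A={2, 6, 7}, int(X∖A)={2, 6}, hence cl(A)={1, 4, 7, 5, 3}
∂A: remove int from cl → {1, 4, 7}

int(A) = {5, 3}
cl(A)  = {1, 4, 7, 5, 3}
∂A     = {1, 4, 7}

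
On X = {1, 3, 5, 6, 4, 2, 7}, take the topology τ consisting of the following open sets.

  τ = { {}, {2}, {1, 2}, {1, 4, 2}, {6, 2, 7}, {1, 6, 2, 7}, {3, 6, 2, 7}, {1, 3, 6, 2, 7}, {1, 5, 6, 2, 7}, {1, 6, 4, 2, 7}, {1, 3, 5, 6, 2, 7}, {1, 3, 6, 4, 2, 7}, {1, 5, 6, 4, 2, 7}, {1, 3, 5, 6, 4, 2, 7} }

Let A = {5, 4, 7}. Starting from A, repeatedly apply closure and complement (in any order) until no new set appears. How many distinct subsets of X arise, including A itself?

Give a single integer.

complement {1, 3, 6, 2}; its interior {1, 2}; cl(A) = X∖{1, 2} = {3, 5, 6, 4, 7}
With k = closure, c = complement:
  1. A     = {5, 4, 7}
  2. kA    = {3, 5, 6, 4, 7}
  3. cA    = {1, 3, 6, 2}
  4. ckA   = {1, 2}
  5. kcA   = {1, 3, 5, 6, 4, 2, 7}
  6. ckcA  = {}
k, c of each give nothing new

6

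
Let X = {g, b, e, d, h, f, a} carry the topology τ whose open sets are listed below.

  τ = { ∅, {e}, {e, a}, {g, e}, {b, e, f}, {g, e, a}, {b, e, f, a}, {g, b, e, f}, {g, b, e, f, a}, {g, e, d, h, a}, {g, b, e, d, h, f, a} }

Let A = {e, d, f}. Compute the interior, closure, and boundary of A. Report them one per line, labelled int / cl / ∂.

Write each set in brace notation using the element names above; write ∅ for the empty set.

U open, U⊆A: ∅, {e}. int(A) = ⋃ = {e}
X∖A={g, b, h, a}, int(X∖A)=∅, hence cl(A)={g, b, e, d, h, f, a}
∂A: remove int from cl → {g, b, d, h, f, a}

int(A) = {e}
cl(A)  = {g, b, e, d, h, f, a}
∂A     = {g, b, d, h, f, a}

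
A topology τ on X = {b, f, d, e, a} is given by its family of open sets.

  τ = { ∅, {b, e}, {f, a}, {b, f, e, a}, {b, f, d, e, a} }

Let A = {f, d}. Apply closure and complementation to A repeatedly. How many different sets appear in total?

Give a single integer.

cl via duality: int({b, e, a}) = {b, e}, so X∖{b, e} = {f, d, a}
Write k for closure, c for complement:
  1. A     = {f, d}
  2. kA    = {f, d, a}
  3. cA    = {b, e, a}
  4. ckA   = {b, e}
  5. kcA   = {b, f, d, e, a}
  6. kckA  = {b, d, e}
  7. ckcA  = ∅
  8. ckckA = {f, a}
applying k or c yields no new set

8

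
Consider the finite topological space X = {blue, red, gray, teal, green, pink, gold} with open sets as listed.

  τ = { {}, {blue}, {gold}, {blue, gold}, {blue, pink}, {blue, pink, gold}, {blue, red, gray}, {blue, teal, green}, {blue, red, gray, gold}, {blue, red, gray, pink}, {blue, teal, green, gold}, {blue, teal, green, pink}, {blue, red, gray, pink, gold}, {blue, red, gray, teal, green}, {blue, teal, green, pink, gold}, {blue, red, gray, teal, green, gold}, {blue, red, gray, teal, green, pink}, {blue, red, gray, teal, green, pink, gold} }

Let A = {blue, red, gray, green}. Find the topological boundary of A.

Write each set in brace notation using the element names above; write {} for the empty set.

{teal, green, pink}

opens ⊆ A: {}, {blue}, {blue, red, gray}; union → int = {blue, red, gray}
complement {teal, pink, gold}; its interior {gold}; cl(A) = X∖{gold} = {blue, red, gray, teal, green, pink}
boundary = {blue, red, gray, teal, green, pink} ∖ {blue, red, gray} = {teal, green, pink}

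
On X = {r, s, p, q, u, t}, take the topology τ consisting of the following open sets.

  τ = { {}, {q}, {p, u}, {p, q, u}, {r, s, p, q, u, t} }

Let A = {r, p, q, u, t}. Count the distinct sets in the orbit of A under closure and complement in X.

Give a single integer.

cl via duality: int({s}) = {}, so X∖{} = {r, s, p, q, u, t}
Write k for closure, c for complement:
  1. A     = {r, p, q, u, t}
  2. kA    = {r, s, p, q, u, t}
  3. cA    = {s}
  4. ckA   = {}
  5. kcA   = {r, s, t}
  6. ckcA  = {p, q, u}
applying k or c yields no new set

6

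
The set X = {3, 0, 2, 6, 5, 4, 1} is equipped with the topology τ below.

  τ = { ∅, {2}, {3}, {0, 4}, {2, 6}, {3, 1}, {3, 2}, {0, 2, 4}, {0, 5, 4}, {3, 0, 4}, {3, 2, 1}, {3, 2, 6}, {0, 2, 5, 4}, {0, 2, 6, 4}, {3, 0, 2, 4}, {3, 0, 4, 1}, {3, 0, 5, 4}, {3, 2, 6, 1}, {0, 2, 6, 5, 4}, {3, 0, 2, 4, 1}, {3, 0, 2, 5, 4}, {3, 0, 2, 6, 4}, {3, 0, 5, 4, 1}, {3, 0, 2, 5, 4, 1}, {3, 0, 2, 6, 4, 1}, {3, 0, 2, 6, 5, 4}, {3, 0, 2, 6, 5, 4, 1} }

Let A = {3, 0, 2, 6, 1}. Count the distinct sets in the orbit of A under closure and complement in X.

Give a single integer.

cl via duality: int({5, 4}) = ∅, so X∖∅ = {3, 0, 2, 6, 5, 4, 1}
Write k for closure, c for complement:
  1. A     = {3, 0, 2, 6, 1}
  2. kA    = {3, 0, 2, 6, 5, 4, 1}
  3. cA    = {5, 4}
  4. ckA   = ∅
  5. kcA   = {0, 5, 4}
  6. ckcA  = {3, 2, 6, 1}
applying k or c yields no new set

6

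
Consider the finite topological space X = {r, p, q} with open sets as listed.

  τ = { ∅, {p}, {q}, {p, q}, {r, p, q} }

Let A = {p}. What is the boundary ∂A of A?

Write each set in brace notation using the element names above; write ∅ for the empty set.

{r}

open subsets of A: ∅, {p}; so int(A) = {p}
closure: X∖int(X∖A) = X∖{q} = {r, p}
∂A = {r, p} minus {p} = {r}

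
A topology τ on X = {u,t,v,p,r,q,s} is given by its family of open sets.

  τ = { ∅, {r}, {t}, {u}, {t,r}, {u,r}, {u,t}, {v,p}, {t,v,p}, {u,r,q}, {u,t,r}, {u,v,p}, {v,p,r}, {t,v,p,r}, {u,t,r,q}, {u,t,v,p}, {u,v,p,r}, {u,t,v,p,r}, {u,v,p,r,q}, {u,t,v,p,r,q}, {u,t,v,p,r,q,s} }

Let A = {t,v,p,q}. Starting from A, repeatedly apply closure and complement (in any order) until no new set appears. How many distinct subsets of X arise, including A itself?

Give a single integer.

8

closure: X∖int(X∖A) = X∖{u,r} = {t,v,p,q,s}
Let k=closure and c=complement:
  1. A     = {t,v,p,q}
  2. kA    = {t,v,p,q,s}
  3. cA    = {u,r,s}
  4. ckA   = {u,r}
  5. kcA   = {u,r,q,s}
  6. ckcA  = {t,v,p}
  7. kckcA = {t,v,p,s}
  8. ckckcA = {u,r,q}
— saturated at 8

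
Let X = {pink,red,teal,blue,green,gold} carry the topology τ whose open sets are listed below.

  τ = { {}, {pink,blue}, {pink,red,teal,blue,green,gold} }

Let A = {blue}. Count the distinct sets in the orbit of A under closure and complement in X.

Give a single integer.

4

cl via duality: int({pink,red,teal,green,gold}) = {}, so X∖{} = {pink,red,teal,blue,green,gold}
Write k for closure, c for complement:
  1. A     = {blue}
  2. kA    = {pink,red,teal,blue,green,gold}
  3. cA    = {pink,red,teal,green,gold}
  4. ckA   = {}
applying k or c yields no new set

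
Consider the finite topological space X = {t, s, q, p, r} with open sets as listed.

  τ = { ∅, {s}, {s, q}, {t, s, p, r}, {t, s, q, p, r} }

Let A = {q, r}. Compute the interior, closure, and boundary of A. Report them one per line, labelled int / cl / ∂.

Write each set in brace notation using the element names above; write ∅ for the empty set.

U open, U⊆A: ∅. int(A) = ⋃ = ∅
X∖A={t, s, p}, int(X∖A)={s}, hence cl(A)={t, q, p, r}
∂A: remove int from cl → {t, q, p, r}

int(A) = ∅
cl(A)  = {t, q, p, r}
∂A     = {t, q, p, r}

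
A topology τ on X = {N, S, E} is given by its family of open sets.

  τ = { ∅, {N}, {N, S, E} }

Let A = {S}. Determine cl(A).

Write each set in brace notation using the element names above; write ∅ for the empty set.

X∖A={N, E}, int(X∖A)={N}, hence cl(A)={S, E}

{S, E}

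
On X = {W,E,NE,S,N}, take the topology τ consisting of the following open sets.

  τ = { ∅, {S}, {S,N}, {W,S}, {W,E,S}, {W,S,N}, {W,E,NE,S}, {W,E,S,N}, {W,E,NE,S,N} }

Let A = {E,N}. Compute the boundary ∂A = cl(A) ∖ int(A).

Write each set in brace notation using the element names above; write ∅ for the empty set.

{E,NE,N}

open subsets of A: ∅; so int(A) = ∅
closure: X∖int(X∖A) = X∖{W,S} = {E,NE,N}
∂A = {E,NE,N} minus ∅ = {E,NE,N}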